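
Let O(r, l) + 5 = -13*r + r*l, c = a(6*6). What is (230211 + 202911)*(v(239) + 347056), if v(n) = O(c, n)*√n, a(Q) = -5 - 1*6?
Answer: 150317588832 - 1078906902*√239 ≈ 1.3364e+11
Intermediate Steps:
a(Q) = -11 (a(Q) = -5 - 6 = -11)
c = -11
O(r, l) = -5 - 13*r + l*r (O(r, l) = -5 + (-13*r + r*l) = -5 + (-13*r + l*r) = -5 - 13*r + l*r)
v(n) = √n*(138 - 11*n) (v(n) = (-5 - 13*(-11) + n*(-11))*√n = (-5 + 143 - 11*n)*√n = (138 - 11*n)*√n = √n*(138 - 11*n))
(230211 + 202911)*(v(239) + 347056) = (230211 + 202911)*(√239*(138 - 11*239) + 347056) = 433122*(√239*(138 - 2629) + 347056) = 433122*(√239*(-2491) + 347056) = 433122*(-2491*√239 + 347056) = 433122*(347056 - 2491*√239) = 150317588832 - 1078906902*√239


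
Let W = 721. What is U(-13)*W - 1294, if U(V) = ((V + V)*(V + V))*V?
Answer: -6337442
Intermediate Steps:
U(V) = 4*V³ (U(V) = ((2*V)*(2*V))*V = (4*V²)*V = 4*V³)
U(-13)*W - 1294 = (4*(-13)³)*721 - 1294 = (4*(-2197))*721 - 1294 = -8788*721 - 1294 = -6336148 - 1294 = -6337442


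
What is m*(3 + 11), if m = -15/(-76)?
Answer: 105/38 ≈ 2.7632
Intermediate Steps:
m = 15/76 (m = -15*(-1/76) = 15/76 ≈ 0.19737)
m*(3 + 11) = 15*(3 + 11)/76 = (15/76)*14 = 105/38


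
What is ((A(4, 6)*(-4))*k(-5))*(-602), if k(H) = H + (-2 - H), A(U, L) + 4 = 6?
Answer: -9632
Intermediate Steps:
A(U, L) = 2 (A(U, L) = -4 + 6 = 2)
k(H) = -2
((A(4, 6)*(-4))*k(-5))*(-602) = ((2*(-4))*(-2))*(-602) = -8*(-2)*(-602) = 16*(-602) = -9632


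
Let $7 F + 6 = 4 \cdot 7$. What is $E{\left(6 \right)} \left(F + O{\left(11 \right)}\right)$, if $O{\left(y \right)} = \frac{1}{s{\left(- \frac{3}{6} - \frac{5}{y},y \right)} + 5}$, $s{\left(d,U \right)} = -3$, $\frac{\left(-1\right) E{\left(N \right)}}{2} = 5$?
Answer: $- \frac{255}{7} \approx -36.429$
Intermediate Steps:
$E{\left(N \right)} = -10$ ($E{\left(N \right)} = \left(-2\right) 5 = -10$)
$O{\left(y \right)} = \frac{1}{2}$ ($O{\left(y \right)} = \frac{1}{-3 + 5} = \frac{1}{2}$)
$F = \frac{22}{7}$ ($F = - \frac{6}{7} + \frac{4 \cdot 7}{7} = - \frac{6}{7} + \frac{1}{7} \cdot 28 = - \frac{6}{7} + 4 = \frac{22}{7} \approx 3.1429$)
$E{\left(6 \right)} \left(F + O{\left(11 \right)}\right) = - 10 \left(\frac{22}{7} + \frac{1}{2}\right) = \left(-10\right) \frac{51}{14} = - \frac{255}{7}$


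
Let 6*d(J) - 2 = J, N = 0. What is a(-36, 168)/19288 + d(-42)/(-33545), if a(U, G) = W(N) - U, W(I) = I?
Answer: 200431/97052394 ≈ 0.0020652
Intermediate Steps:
d(J) = 1/3 + J/6
a(U, G) = -U (a(U, G) = 0 - U = -U)
a(-36, 168)/19288 + d(-42)/(-33545) = -1*(-36)/19288 + (1/3 + (1/6)*(-42))/(-33545) = 36*(1/19288) + (1/3 - 7)*(-1/33545) = 9/4822 - 20/3*(-1/33545) = 9/4822 + 4/20127 = 200431/97052394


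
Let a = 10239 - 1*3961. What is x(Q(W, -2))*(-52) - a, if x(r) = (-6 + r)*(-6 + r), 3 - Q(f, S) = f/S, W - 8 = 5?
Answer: -6915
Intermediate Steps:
W = 13 (W = 8 + 5 = 13)
a = 6278 (a = 10239 - 3961 = 6278)
Q(f, S) = 3 - f/S
x(r) = (-6 + r)**2
x(Q(W, -2))*(-52) - a = (-6 + (3 - 1*13/(-2)))**2*(-52) - 1*6278 = (-6 + (3 - 1*13*(-1/2)))**2*(-52) - 6278 = (-6 + (3 + 13/2))**2*(-52) - 6278 = (-6 + 19/2)**2*(-52) - 6278 = (7/2)**2*(-52) - 6278 = (49/4)*(-52) - 6278 = -637 - 6278 = -6915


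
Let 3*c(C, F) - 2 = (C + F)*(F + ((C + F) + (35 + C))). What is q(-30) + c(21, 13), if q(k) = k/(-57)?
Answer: 22202/19 ≈ 1168.5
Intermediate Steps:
c(C, F) = 2/3 + (C + F)*(35 + 2*C + 2*F)/3 (c(C, F) = 2/3 + ((C + F)*(F + ((C + F) + (35 + C))))/3 = 2/3 + ((C + F)*(F + (35 + F + 2*C)))/3 = 2/3 + ((C + F)*(35 + 2*C + 2*F))/3 = 2/3 + (C + F)*(35 + 2*C + 2*F)/3)
q(k) = -k/57 (q(k) = k*(-1/57) = -k/57)
q(-30) + c(21, 13) = -1/57*(-30) + (2/3 + (2/3)*21**2 + (2/3)*13**2 + (35/3)*21 + (35/3)*13 + (4/3)*21*13) = 10/19 + (2/3 + (2/3)*441 + (2/3)*169 + 245 + 455/3 + 364) = 10/19 + (2/3 + 294 + 338/3 + 245 + 455/3 + 364) = 10/19 + 1168 = 22202/19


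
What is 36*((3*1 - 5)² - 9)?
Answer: -180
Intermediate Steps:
36*((3*1 - 5)² - 9) = 36*((3 - 5)² - 9) = 36*((-2)² - 9) = 36*(4 - 9) = 36*(-5) = -180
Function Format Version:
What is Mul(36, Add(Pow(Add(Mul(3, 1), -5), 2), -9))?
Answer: -180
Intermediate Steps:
Mul(36, Add(Pow(Add(Mul(3, 1), -5), 2), -9)) = Mul(36, Add(Pow(Add(3, -5), 2), -9)) = Mul(36, Add(Pow(-2, 2), -9)) = Mul(36, Add(4, -9)) = Mul(36, -5) = -180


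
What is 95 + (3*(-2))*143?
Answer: -763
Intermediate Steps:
95 + (3*(-2))*143 = 95 - 6*143 = 95 - 858 = -763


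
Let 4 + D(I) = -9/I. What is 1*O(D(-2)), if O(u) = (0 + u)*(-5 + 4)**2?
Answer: 1/2 ≈ 0.50000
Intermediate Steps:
D(I) = -4 - 9/I
O(u) = u (O(u) = u*(-1)**2 = u*1 = u)
1*O(D(-2)) = 1*(-4 - 9/(-2)) = 1*(-4 - 9*(-1/2)) = 1*(-4 + 9/2) = 1*(1/2) = 1/2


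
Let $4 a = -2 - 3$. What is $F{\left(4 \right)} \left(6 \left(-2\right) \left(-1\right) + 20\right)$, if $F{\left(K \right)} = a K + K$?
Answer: $-32$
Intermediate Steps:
$a = - \frac{5}{4}$ ($a = \frac{-2 - 3}{4} = \frac{1}{4} \left(-5\right) = - \frac{5}{4} \approx -1.25$)
$F{\left(K \right)} = - \frac{K}{4}$ ($F{\left(K \right)} = - \frac{5 K}{4} + K = - \frac{K}{4}$)
$F{\left(4 \right)} \left(6 \left(-2\right) \left(-1\right) + 20\right) = \left(- \frac{1}{4}\right) 4 \left(6 \left(-2\right) \left(-1\right) + 20\right) = - (\left(-12\right) \left(-1\right) + 20) = - (12 + 20) = \left(-1\right) 32 = -32$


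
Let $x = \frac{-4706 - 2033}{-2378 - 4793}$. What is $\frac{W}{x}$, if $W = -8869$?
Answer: $- \frac{63599599}{6739} \approx -9437.5$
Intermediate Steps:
$x = \frac{6739}{7171}$ ($x = - \frac{6739}{-7171} = \left(-6739\right) \left(- \frac{1}{7171}\right) = \frac{6739}{7171} \approx 0.93976$)
$\frac{W}{x} = - \frac{8869}{\frac{6739}{7171}} = \left(-8869\right) \frac{7171}{6739} = - \frac{63599599}{6739}$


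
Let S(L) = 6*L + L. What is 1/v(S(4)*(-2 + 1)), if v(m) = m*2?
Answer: -1/56 ≈ -0.017857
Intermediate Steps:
S(L) = 7*L
v(m) = 2*m
1/v(S(4)*(-2 + 1)) = 1/(2*((7*4)*(-2 + 1))) = 1/(2*(28*(-1))) = 1/(2*(-28)) = 1/(-56) = -1/56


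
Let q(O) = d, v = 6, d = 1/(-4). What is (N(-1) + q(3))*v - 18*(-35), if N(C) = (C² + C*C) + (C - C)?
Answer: 1281/2 ≈ 640.50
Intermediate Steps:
d = -¼ ≈ -0.25000
q(O) = -¼
N(C) = 2*C² (N(C) = (C² + C²) + 0 = 2*C² + 0 = 2*C²)
(N(-1) + q(3))*v - 18*(-35) = (2*(-1)² - ¼)*6 - 18*(-35) = (2*1 - ¼)*6 + 630 = (2 - ¼)*6 + 630 = (7/4)*6 + 630 = 21/2 + 630 = 1281/2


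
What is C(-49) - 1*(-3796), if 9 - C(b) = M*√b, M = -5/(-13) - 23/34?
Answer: 3805 + 903*I/442 ≈ 3805.0 + 2.043*I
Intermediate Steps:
M = -129/442 (M = -5*(-1/13) - 23*1/34 = 5/13 - 23/34 = -129/442 ≈ -0.29186)
C(b) = 9 + 129*√b/442 (C(b) = 9 - (-129)*√b/442 = 9 + 129*√b/442)
C(-49) - 1*(-3796) = (9 + 129*√(-49)/442) - 1*(-3796) = (9 + 129*(7*I)/442) + 3796 = (9 + 903*I/442) + 3796 = 3805 + 903*I/442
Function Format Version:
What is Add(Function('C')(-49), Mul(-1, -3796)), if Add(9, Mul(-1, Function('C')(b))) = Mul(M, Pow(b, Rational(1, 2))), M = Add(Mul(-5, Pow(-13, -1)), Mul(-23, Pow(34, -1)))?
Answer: Add(3805, Mul(Rational(903, 442), I)) ≈ Add(3805.0, Mul(2.0430, I))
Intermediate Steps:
M = Rational(-129, 442) (M = Add(Mul(-5, Rational(-1, 13)), Mul(-23, Rational(1, 34))) = Add(Rational(5, 13), Rational(-23, 34)) = Rational(-129, 442) ≈ -0.29186)
Function('C')(b) = Add(9, Mul(Rational(129, 442), Pow(b, Rational(1, 2)))) (Function('C')(b) = Add(9, Mul(-1, Mul(Rational(-129, 442), Pow(b, Rational(1, 2))))) = Add(9, Mul(Rational(129, 442), Pow(b, Rational(1, 2)))))
Add(Function('C')(-49), Mul(-1, -3796)) = Add(Add(9, Mul(Rational(129, 442), Pow(-49, Rational(1, 2)))), Mul(-1, -3796)) = Add(Add(9, Mul(Rational(129, 442), Mul(7, I))), 3796) = Add(Add(9, Mul(Rational(903, 442), I)), 3796) = Add(3805, Mul(Rational(903, 442), I))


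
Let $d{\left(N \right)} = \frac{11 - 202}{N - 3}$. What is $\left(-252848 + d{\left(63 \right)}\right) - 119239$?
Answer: $- \frac{22325411}{60} \approx -3.7209 \cdot 10^{5}$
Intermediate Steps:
$d{\left(N \right)} = - \frac{191}{-3 + N}$
$\left(-252848 + d{\left(63 \right)}\right) - 119239 = \left(-252848 - \frac{191}{-3 + 63}\right) - 119239 = \left(-252848 - \frac{191}{60}\right) - 119239 = - \frac{15171071}{60} - 119239 = - \frac{22325411}{60}$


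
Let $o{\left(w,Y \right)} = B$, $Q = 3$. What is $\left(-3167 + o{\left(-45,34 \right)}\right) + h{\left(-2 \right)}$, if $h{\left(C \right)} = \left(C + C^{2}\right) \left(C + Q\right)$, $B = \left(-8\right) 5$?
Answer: $-3205$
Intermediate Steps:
$B = -40$
$h{\left(C \right)} = \left(3 + C\right) \left(C + C^{2}\right)$ ($h{\left(C \right)} = \left(C + C^{2}\right) \left(C + 3\right) = \left(C + C^{2}\right) \left(3 + C\right) = \left(3 + C\right) \left(C + C^{2}\right)$)
$o{\left(w,Y \right)} = -40$
$\left(-3167 + o{\left(-45,34 \right)}\right) + h{\left(-2 \right)} = \left(-3167 - 40\right) - 2 \left(3 + \left(-2\right)^{2} + 4 \left(-2\right)\right) = -3207 - 2 \left(3 + 4 - 8\right) = -3207 - -2 = -3207 + 2 = -3205$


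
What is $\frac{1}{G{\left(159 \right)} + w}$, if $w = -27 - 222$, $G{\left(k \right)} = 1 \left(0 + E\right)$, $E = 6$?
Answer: $- \frac{1}{243} \approx -0.0041152$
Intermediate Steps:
$G{\left(k \right)} = 6$ ($G{\left(k \right)} = 1 \left(0 + 6\right) = 1 \cdot 6 = 6$)
$w = -249$ ($w = -27 - 222 = -249$)
$\frac{1}{G{\left(159 \right)} + w} = \frac{1}{6 - 249} = \frac{1}{-243} = - \frac{1}{243}$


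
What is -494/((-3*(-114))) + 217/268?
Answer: -1531/2412 ≈ -0.63474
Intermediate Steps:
-494/((-3*(-114))) + 217/268 = -494/342 + 217*(1/268) = -494*1/342 + 217/268 = -13/9 + 217/268 = -1531/2412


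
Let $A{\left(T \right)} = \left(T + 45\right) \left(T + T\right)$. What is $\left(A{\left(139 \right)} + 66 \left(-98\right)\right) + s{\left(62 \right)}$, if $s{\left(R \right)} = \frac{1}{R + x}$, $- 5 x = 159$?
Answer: $\frac{6747289}{151} \approx 44684.0$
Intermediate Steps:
$A{\left(T \right)} = 2 T \left(45 + T\right)$ ($A{\left(T \right)} = \left(45 + T\right) 2 T = 2 T \left(45 + T\right)$)
$x = - \frac{159}{5}$ ($x = \left(- \frac{1}{5}\right) 159 = - \frac{159}{5} \approx -31.8$)
$s{\left(R \right)} = \frac{1}{- \frac{159}{5} + R}$ ($s{\left(R \right)} = \frac{1}{R - \frac{159}{5}} = \frac{1}{- \frac{159}{5} + R}$)
$\left(A{\left(139 \right)} + 66 \left(-98\right)\right) + s{\left(62 \right)} = \left(2 \cdot 139 \left(45 + 139\right) + 66 \left(-98\right)\right) + \frac{5}{-159 + 5 \cdot 62} = \left(2 \cdot 139 \cdot 184 - 6468\right) + \frac{5}{-159 + 310} = \left(51152 - 6468\right) + \frac{5}{151} = 44684 + 5 \cdot \frac{1}{151} = 44684 + \frac{5}{151} = \frac{6747289}{151}$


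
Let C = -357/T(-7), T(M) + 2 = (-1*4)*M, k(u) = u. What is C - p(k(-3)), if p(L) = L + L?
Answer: -201/26 ≈ -7.7308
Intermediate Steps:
T(M) = -2 - 4*M (T(M) = -2 + (-1*4)*M = -2 - 4*M)
p(L) = 2*L
C = -357/26 (C = -357/(-2 - 4*(-7)) = -357/(-2 + 28) = -357/26 ≈ -13.731)
C - p(k(-3)) = -357/26 - 2*(-3) = -357/26 - 1*(-6) = -357/26 + 6 = -201/26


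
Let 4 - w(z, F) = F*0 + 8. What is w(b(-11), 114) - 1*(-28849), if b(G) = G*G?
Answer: 28845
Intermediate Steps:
b(G) = G**2
w(z, F) = -4 (w(z, F) = 4 - (F*0 + 8) = 4 - (0 + 8) = 4 - 1*8 = 4 - 8 = -4)
w(b(-11), 114) - 1*(-28849) = -4 - 1*(-28849) = -4 + 28849 = 28845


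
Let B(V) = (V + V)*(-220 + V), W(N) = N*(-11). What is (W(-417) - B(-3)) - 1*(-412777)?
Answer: 416026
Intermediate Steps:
W(N) = -11*N
B(V) = 2*V*(-220 + V) (B(V) = (2*V)*(-220 + V) = 2*V*(-220 + V))
(W(-417) - B(-3)) - 1*(-412777) = (-11*(-417) - 2*(-3)*(-220 - 3)) - 1*(-412777) = (4587 - 2*(-3)*(-223)) + 412777 = (4587 - 1*1338) + 412777 = (4587 - 1338) + 412777 = 3249 + 412777 = 416026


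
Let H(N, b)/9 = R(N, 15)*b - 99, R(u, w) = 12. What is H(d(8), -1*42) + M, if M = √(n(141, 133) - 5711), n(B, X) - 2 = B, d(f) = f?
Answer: -5427 + 8*I*√87 ≈ -5427.0 + 74.619*I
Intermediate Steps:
n(B, X) = 2 + B
H(N, b) = -891 + 108*b (H(N, b) = 9*(12*b - 99) = 9*(-99 + 12*b) = -891 + 108*b)
M = 8*I*√87 (M = √((2 + 141) - 5711) = √(143 - 5711) = √(-5568) = 8*I*√87 ≈ 74.619*I)
H(d(8), -1*42) + M = (-891 + 108*(-1*42)) + 8*I*√87 = (-891 + 108*(-42)) + 8*I*√87 = (-891 - 4536) + 8*I*√87 = -5427 + 8*I*√87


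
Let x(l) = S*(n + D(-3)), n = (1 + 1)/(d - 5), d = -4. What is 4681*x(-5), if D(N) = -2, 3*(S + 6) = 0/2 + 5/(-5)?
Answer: 1778780/27 ≈ 65881.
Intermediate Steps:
S = -19/3 (S = -6 + (0/2 + 5/(-5))/3 = -6 + (0*(½) + 5*(-⅕))/3 = -6 + (0 - 1)/3 = -6 + (⅓)*(-1) = -6 - ⅓ = -19/3 ≈ -6.3333)
n = -2/9 (n = (1 + 1)/(-4 - 5) = 2/(-9) = 2*(-⅑) = -2/9 ≈ -0.22222)
x(l) = 380/27 (x(l) = -19*(-2/9 - 2)/3 = -19/3*(-20/9) = 380/27)
4681*x(-5) = 4681*(380/27) = 1778780/27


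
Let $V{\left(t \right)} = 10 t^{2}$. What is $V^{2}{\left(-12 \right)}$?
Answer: $2073600$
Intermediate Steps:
$V^{2}{\left(-12 \right)} = \left(10 \left(-12\right)^{2}\right)^{2} = \left(10 \cdot 144\right)^{2} = 1440^{2} = 2073600$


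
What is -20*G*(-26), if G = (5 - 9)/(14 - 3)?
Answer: -2080/11 ≈ -189.09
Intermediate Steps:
G = -4/11 ≈ -0.36364
-20*G*(-26) = -20*(-4/11)*(-26) = (80/11)*(-26) = -2080/11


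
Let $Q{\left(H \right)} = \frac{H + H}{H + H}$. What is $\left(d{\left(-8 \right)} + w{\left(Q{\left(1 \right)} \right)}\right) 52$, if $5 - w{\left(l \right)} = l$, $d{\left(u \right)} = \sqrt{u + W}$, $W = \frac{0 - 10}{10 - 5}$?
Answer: $208 + 52 i \sqrt{10} \approx 208.0 + 164.44 i$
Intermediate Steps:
$W = -2$ ($W = - \frac{10}{5} = \left(-10\right) \frac{1}{5} = -2$)
$Q{\left(H \right)} = 1$ ($Q{\left(H \right)} = \frac{2 H}{2 H} = 2 H \frac{1}{2 H} = 1$)
$d{\left(u \right)} = \sqrt{-2 + u}$ ($d{\left(u \right)} = \sqrt{u - 2} = \sqrt{-2 + u}$)
$w{\left(l \right)} = 5 - l$
$\left(d{\left(-8 \right)} + w{\left(Q{\left(1 \right)} \right)}\right) 52 = \left(\sqrt{-2 - 8} + \left(5 - 1\right)\right) 52 = \left(\sqrt{-10} + \left(5 - 1\right)\right) 52 = \left(i \sqrt{10} + 4\right) 52 = \left(4 + i \sqrt{10}\right) 52 = 208 + 52 i \sqrt{10}$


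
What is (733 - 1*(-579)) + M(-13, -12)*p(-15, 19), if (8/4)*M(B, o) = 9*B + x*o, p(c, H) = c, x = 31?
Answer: 9959/2 ≈ 4979.5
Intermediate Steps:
M(B, o) = 9*B/2 + 31*o/2 (M(B, o) = (9*B + 31*o)/2 = 9*B/2 + 31*o/2)
(733 - 1*(-579)) + M(-13, -12)*p(-15, 19) = (733 - 1*(-579)) + ((9/2)*(-13) + (31/2)*(-12))*(-15) = (733 + 579) + (-117/2 - 186)*(-15) = 1312 - 489/2*(-15) = 1312 + 7335/2 = 9959/2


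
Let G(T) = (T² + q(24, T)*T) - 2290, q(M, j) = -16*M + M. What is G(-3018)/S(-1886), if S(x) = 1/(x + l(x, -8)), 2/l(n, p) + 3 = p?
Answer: -211474280472/11 ≈ -1.9225e+10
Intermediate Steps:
l(n, p) = 2/(-3 + p)
q(M, j) = -15*M
G(T) = -2290 + T² - 360*T (G(T) = (T² + (-15*24)*T) - 2290 = (T² - 360*T) - 2290 = -2290 + T² - 360*T)
S(x) = 1/(-2/11 + x) (S(x) = 1/(x + 2/(-3 - 8)) = 1/(x + 2/(-11)) = 1/(x + 2*(-1/11)) = 1/(x - 2/11) = 1/(-2/11 + x))
G(-3018)/S(-1886) = (-2290 + (-3018)² - 360*(-3018))/((11/(-2 + 11*(-1886)))) = (-2290 + 9108324 + 1086480)/((11/(-2 - 20746))) = 10192514/((11/(-20748))) = 10192514/((11*(-1/20748))) = 10192514/(-11/20748) = 10192514*(-20748/11) = -211474280472/11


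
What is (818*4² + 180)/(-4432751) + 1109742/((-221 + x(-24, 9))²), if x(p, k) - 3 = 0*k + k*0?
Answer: 2459289705905/105331029262 ≈ 23.348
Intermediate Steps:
x(p, k) = 3 (x(p, k) = 3 + (0*k + k*0) = 3 + (0 + 0) = 3 + 0 = 3)
(818*4² + 180)/(-4432751) + 1109742/((-221 + x(-24, 9))²) = (818*4² + 180)/(-4432751) + 1109742/((-221 + 3)²) = (818*16 + 180)*(-1/4432751) + 1109742/((-218)²) = (13088 + 180)*(-1/4432751) + 1109742/47524 = 13268*(-1/4432751) + 1109742*(1/47524) = -13268/4432751 + 554871/23762 = 2459289705905/105331029262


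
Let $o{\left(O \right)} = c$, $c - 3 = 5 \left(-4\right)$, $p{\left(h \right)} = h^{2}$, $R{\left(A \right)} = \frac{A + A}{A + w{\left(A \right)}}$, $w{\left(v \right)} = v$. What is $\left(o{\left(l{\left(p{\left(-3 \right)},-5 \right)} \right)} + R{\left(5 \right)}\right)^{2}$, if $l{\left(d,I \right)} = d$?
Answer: $256$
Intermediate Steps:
$R{\left(A \right)} = 1$ ($R{\left(A \right)} = \frac{A + A}{A + A} = \frac{2 A}{2 A} = 2 A \frac{1}{2 A} = 1$)
$c = -17$ ($c = 3 + 5 \left(-4\right) = 3 - 20 = -17$)
$o{\left(O \right)} = -17$
$\left(o{\left(l{\left(p{\left(-3 \right)},-5 \right)} \right)} + R{\left(5 \right)}\right)^{2} = \left(-17 + 1\right)^{2} = \left(-16\right)^{2} = 256$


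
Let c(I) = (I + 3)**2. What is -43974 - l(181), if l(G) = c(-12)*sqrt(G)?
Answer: -43974 - 81*sqrt(181) ≈ -45064.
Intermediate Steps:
c(I) = (3 + I)**2
l(G) = 81*sqrt(G) (l(G) = (3 - 12)**2*sqrt(G) = (-9)**2*sqrt(G) = 81*sqrt(G))
-43974 - l(181) = -43974 - 81*sqrt(181)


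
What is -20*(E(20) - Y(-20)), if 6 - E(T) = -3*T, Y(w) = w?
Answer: -1720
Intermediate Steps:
E(T) = 6 + 3*T (E(T) = 6 - (-3)*T = 6 + 3*T)
-20*(E(20) - Y(-20)) = -20*((6 + 3*20) - 1*(-20)) = -20*((6 + 60) + 20) = -20*(66 + 20) = -20*86 = -1720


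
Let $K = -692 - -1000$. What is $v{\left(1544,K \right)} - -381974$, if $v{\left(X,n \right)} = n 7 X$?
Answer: $3710838$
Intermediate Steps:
$K = 308$ ($K = -692 + 1000 = 308$)
$v{\left(X,n \right)} = 7 X n$ ($v{\left(X,n \right)} = 7 n X = 7 X n$)
$v{\left(1544,K \right)} - -381974 = 7 \cdot 1544 \cdot 308 - -381974 = 3328864 + 381974 = 3710838$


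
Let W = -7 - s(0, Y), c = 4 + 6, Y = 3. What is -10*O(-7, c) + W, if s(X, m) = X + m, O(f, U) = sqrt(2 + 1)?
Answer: -10 - 10*sqrt(3) ≈ -27.320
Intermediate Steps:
c = 10
O(f, U) = sqrt(3)
W = -10 (W = -7 - (0 + 3) = -7 - 1*3 = -7 - 3 = -10)
-10*O(-7, c) + W = -10*sqrt(3) - 10 = -10 - 10*sqrt(3)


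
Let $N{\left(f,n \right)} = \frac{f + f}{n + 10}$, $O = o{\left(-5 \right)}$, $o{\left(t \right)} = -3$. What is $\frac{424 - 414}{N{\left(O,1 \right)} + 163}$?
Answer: $\frac{110}{1787} \approx 0.061556$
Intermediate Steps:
$O = -3$
$N{\left(f,n \right)} = \frac{2 f}{10 + n}$
$\frac{424 - 414}{N{\left(O,1 \right)} + 163} = \frac{424 - 414}{2 \left(-3\right) \frac{1}{10 + 1} + 163} = \frac{10}{2 \left(-3\right) \frac{1}{11} + 163} = \frac{10}{- \frac{6}{11} + 163} = \frac{10}{\frac{1787}{11}} = 10 \cdot \frac{11}{1787} = \frac{110}{1787}$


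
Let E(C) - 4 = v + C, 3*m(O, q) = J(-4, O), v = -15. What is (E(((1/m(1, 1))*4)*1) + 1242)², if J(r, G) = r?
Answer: 1507984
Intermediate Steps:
m(O, q) = -4/3 (m(O, q) = (⅓)*(-4) = -4/3)
E(C) = -11 + C (E(C) = 4 + (-15 + C) = -11 + C)
(E(((1/m(1, 1))*4)*1) + 1242)² = ((-11 + ((1/(-4/3))*4)*1) + 1242)² = ((-11 + ((1*(-¾))*4)*1) + 1242)² = ((-11 - ¾*4*1) + 1242)² = ((-11 - 3*1) + 1242)² = ((-11 - 3) + 1242)² = (-14 + 1242)² = 1228² = 1507984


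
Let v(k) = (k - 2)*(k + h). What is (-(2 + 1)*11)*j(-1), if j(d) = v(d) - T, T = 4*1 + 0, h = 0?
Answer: 33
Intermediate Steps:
v(k) = k*(-2 + k) (v(k) = (k - 2)*(k + 0) = (-2 + k)*k = k*(-2 + k))
T = 4 (T = 4 + 0 = 4)
j(d) = -4 + d*(-2 + d) (j(d) = d*(-2 + d) - 1*4 = d*(-2 + d) - 4 = -4 + d*(-2 + d))
(-(2 + 1)*11)*j(-1) = (-(2 + 1)*11)*(-4 + (-1)² - 2*(-1)) = (-1*3*11)*(-4 + 1 + 2) = -3*11*(-1) = -33*(-1) = 33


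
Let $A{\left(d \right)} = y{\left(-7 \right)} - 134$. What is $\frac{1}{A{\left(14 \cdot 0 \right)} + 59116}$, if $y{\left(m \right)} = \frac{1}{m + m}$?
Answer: $\frac{14}{825747} \approx 1.6954 \cdot 10^{-5}$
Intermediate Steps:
$y{\left(m \right)} = \frac{1}{2 m}$
$A{\left(d \right)} = - \frac{1877}{14}$ ($A{\left(d \right)} = \frac{1}{2 \left(-7\right)} - 134 = \frac{1}{2} \left(- \frac{1}{7}\right) - 134 = - \frac{1}{14} - 134 = - \frac{1877}{14}$)
$\frac{1}{A{\left(14 \cdot 0 \right)} + 59116} = \frac{1}{- \frac{1877}{14} + 59116} = \frac{1}{\frac{825747}{14}} = \frac{14}{825747}$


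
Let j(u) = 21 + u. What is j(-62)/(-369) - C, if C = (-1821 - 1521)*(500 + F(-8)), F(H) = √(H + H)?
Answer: 15039001/9 + 13368*I ≈ 1.671e+6 + 13368.0*I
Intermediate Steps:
F(H) = √2*√H (F(H) = √(2*H) = √2*√H)
C = -1671000 - 13368*I (C = (-1821 - 1521)*(500 + √2*√(-8)) = -3342*(500 + √2*(2*I*√2)) = -3342*(500 + 4*I) = -1671000 - 13368*I ≈ -1.671e+6 - 13368.0*I)
j(-62)/(-369) - C = (21 - 62)/(-369) - (-1671000 - 13368*I) = -41*(-1/369) + (1671000 + 13368*I) = ⅑ + (1671000 + 13368*I) = 15039001/9 + 13368*I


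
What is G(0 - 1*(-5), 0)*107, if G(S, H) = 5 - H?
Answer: 535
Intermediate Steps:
G(0 - 1*(-5), 0)*107 = (5 - 1*0)*107 = (5 + 0)*107 = 5*107 = 535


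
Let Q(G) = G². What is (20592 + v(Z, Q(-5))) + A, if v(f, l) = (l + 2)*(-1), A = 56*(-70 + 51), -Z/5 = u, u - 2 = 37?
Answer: 19501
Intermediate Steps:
u = 39 (u = 2 + 37 = 39)
Z = -195 (Z = -5*39 = -195)
A = -1064 (A = 56*(-19) = -1064)
v(f, l) = -2 - l (v(f, l) = (2 + l)*(-1) = -2 - l)
(20592 + v(Z, Q(-5))) + A = (20592 + (-2 - 1*(-5)²)) - 1064 = (20592 + (-2 - 1*25)) - 1064 = (20592 + (-2 - 25)) - 1064 = (20592 - 27) - 1064 = 20565 - 1064 = 19501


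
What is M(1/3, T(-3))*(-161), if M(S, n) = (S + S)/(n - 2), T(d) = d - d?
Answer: 161/3 ≈ 53.667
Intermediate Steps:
T(d) = 0
M(S, n) = 2*S/(-2 + n) (M(S, n) = (2*S)/(-2 + n) = 2*S/(-2 + n))
M(1/3, T(-3))*(-161) = (2/(3*(-2 + 0)))*(-161) = (2*(⅓)/(-2))*(-161) = (2*(⅓)*(-½))*(-161) = -⅓*(-161) = 161/3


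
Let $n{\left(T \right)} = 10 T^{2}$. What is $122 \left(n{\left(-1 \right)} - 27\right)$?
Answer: $-2074$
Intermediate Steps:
$122 \left(n{\left(-1 \right)} - 27\right) = 122 \left(10 \left(-1\right)^{2} - 27\right) = 122 \left(10 \cdot 1 - 27\right) = 122 \left(10 - 27\right) = 122 \left(-17\right) = -2074$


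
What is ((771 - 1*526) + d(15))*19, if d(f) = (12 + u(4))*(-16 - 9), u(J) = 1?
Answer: -1520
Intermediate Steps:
d(f) = -325 (d(f) = (12 + 1)*(-16 - 9) = 13*(-25) = -325)
((771 - 1*526) + d(15))*19 = ((771 - 1*526) - 325)*19 = ((771 - 526) - 325)*19 = (245 - 325)*19 = -80*19 = -1520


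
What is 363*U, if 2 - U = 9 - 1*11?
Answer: 1452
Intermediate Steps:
U = 4 (U = 2 - (9 - 1*11) = 2 - (9 - 11) = 2 - 1*(-2) = 2 + 2 = 4)
363*U = 363*4 = 1452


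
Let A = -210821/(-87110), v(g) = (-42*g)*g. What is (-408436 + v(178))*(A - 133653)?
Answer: 10123936265590238/43555 ≈ 2.3244e+11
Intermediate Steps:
v(g) = -42*g²
A = 210821/87110 (A = -210821*(-1/87110) = 210821/87110 ≈ 2.4202)
(-408436 + v(178))*(A - 133653) = (-408436 - 42*178²)*(210821/87110 - 133653) = (-408436 - 42*31684)*(-11642302009/87110) = (-408436 - 1330728)*(-11642302009/87110) = -1739164*(-11642302009/87110) = 10123936265590238/43555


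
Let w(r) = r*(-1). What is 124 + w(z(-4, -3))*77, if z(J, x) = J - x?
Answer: 201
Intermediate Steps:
w(r) = -r
124 + w(z(-4, -3))*77 = 124 - (-4 - 1*(-3))*77 = 124 - (-4 + 3)*77 = 124 - 1*(-1)*77 = 124 + 1*77 = 124 + 77 = 201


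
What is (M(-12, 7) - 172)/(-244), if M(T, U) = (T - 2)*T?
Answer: 1/61 ≈ 0.016393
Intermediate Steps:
M(T, U) = T*(-2 + T) (M(T, U) = (-2 + T)*T = T*(-2 + T))
(M(-12, 7) - 172)/(-244) = (-12*(-2 - 12) - 172)/(-244) = -(-12*(-14) - 172)/244 = -(168 - 172)/244 = -1/244*(-4) = 1/61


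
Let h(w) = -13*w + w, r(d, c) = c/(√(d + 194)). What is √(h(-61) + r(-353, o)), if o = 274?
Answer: √(18505692 - 43566*I*√159)/159 ≈ 27.058 - 0.40153*I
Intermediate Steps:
r(d, c) = c/√(194 + d) (r(d, c) = c/(√(194 + d)) = c/√(194 + d))
h(w) = -12*w
√(h(-61) + r(-353, o)) = √(-12*(-61) + 274/√(194 - 353)) = √(732 + 274/√(-159)) = √(732 + 274*(-I*√159/159)) = √(732 - 274*I*√159/159)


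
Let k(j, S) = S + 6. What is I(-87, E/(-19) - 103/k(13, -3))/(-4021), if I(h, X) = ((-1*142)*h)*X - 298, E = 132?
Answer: 9695316/76399 ≈ 126.90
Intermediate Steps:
k(j, S) = 6 + S
I(h, X) = -298 - 142*X*h (I(h, X) = (-142*h)*X - 298 = -142*X*h - 298 = -298 - 142*X*h)
I(-87, E/(-19) - 103/k(13, -3))/(-4021) = (-298 - 142*(132/(-19) - 103/(6 - 3))*(-87))/(-4021) = (-298 - 142*(132*(-1/19) - 103/3)*(-87))*(-1/4021) = (-298 - 142*(-132/19 - 103*⅓)*(-87))*(-1/4021) = (-298 - 142*(-132/19 - 103/3)*(-87))*(-1/4021) = (-298 - 142*(-2353/57)*(-87))*(-1/4021) = (-298 - 9689654/19)*(-1/4021) = -9695316/19*(-1/4021) = 9695316/76399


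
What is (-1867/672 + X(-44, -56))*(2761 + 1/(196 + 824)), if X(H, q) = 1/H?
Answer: -11661971161/1507968 ≈ -7733.6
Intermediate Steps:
(-1867/672 + X(-44, -56))*(2761 + 1/(196 + 824)) = (-1867/672 + 1/(-44))*(2761 + 1/(196 + 824)) = (-1867*1/672 - 1/44)*(2761 + 1/1020) = (-1867/672 - 1/44)*(2761 + 1/1020) = -20705/7392*2816221/1020 = -11661971161/1507968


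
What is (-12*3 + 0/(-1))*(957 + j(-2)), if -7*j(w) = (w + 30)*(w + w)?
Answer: -35028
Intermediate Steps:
j(w) = -2*w*(30 + w)/7 (j(w) = -(w + 30)*(w + w)/7 = -(30 + w)*2*w/7 = -2*w*(30 + w)/7)
(-12*3 + 0/(-1))*(957 + j(-2)) = (-12*3 + 0/(-1))*(957 - 2/7*(-2)*(30 - 2)) = (-36 + 0*(-1))*(957 - 2/7*(-2)*28) = (-36 + 0)*(957 + 16) = -36*973 = -35028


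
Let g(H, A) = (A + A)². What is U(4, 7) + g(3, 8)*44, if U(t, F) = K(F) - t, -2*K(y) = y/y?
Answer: 22519/2 ≈ 11260.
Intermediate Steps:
K(y) = -½ (K(y) = -y/(2*y) = -½*1 = -½)
U(t, F) = -½ - t
g(H, A) = 4*A² (g(H, A) = (2*A)² = 4*A²)
U(4, 7) + g(3, 8)*44 = (-½ - 1*4) + (4*8²)*44 = (-½ - 4) + (4*64)*44 = -9/2 + 256*44 = -9/2 + 11264 = 22519/2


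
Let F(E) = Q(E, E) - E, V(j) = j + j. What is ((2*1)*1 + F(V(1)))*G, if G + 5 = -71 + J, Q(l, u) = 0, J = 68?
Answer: 0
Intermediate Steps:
V(j) = 2*j
F(E) = -E (F(E) = 0 - E = -E)
G = -8 (G = -5 + (-71 + 68) = -5 - 3 = -8)
((2*1)*1 + F(V(1)))*G = ((2*1)*1 - 2)*(-8) = (2*1 - 1*2)*(-8) = (2 - 2)*(-8) = 0*(-8) = 0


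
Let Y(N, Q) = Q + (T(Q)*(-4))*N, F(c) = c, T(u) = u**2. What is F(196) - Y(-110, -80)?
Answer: -2815724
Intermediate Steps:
Y(N, Q) = Q - 4*N*Q**2 (Y(N, Q) = Q + (Q**2*(-4))*N = Q + (-4*Q**2)*N = Q - 4*N*Q**2)
F(196) - Y(-110, -80) = 196 - (-80)*(1 - 4*(-110)*(-80)) = 196 - (-80)*(1 - 35200) = 196 - (-80)*(-35199) = 196 - 1*2815920 = 196 - 2815920 = -2815724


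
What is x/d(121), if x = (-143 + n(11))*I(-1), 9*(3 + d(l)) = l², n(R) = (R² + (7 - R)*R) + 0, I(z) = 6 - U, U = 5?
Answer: -297/7307 ≈ -0.040646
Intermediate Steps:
I(z) = 1 (I(z) = 6 - 1*5 = 6 - 5 = 1)
n(R) = R² + R*(7 - R) (n(R) = (R² + R*(7 - R)) + 0 = R² + R*(7 - R))
d(l) = -3 + l²/9
x = -66 (x = (-143 + 7*11)*1 = (-143 + 77)*1 = -66*1 = -66)
x/d(121) = -66/(-3 + (⅑)*121²) = -66/(-3 + (⅑)*14641) = -66/(-3 + 14641/9) = -66/14614/9 = -66*9/14614 = -297/7307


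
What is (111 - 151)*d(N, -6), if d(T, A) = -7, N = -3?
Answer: 280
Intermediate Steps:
(111 - 151)*d(N, -6) = (111 - 151)*(-7) = -40*(-7) = 280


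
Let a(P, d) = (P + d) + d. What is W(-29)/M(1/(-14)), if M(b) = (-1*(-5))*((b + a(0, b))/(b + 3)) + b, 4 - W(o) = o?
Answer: -18942/251 ≈ -75.466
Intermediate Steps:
W(o) = 4 - o
a(P, d) = P + 2*d
M(b) = b + 15*b/(3 + b) (M(b) = (-1*(-5))*((b + (0 + 2*b))/(b + 3)) + b = 5*((b + 2*b)/(3 + b)) + b = 5*((3*b)/(3 + b)) + b = 5*(3*b/(3 + b)) + b = 15*b/(3 + b) + b = b + 15*b/(3 + b))
W(-29)/M(1/(-14)) = (4 - 1*(-29))/(((18 + 1/(-14))/((-14)*(3 + 1/(-14))))) = (4 + 29)/((-(18 - 1/14)/(14*(3 - 1/14)))) = 33/((-1/14*251/14/41/14)) = 33/((-1/14*14/41*251/14)) = 33/(-251/574) = 33*(-574/251) = -18942/251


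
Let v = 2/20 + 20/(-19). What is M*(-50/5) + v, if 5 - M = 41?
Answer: 68219/190 ≈ 359.05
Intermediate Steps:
M = -36 (M = 5 - 1*41 = 5 - 41 = -36)
v = -181/190 (v = 2*(1/20) + 20*(-1/19) = ⅒ - 20/19 = -181/190 ≈ -0.95263)
M*(-50/5) + v = -(-1800)/5 - 181/190 = -36*(-10) - 181/190 = 360 - 181/190 = 68219/190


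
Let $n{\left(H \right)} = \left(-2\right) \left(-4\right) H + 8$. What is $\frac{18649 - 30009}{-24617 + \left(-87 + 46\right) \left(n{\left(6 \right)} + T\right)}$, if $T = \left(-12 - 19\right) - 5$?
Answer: $\frac{11360}{25437} \approx 0.44659$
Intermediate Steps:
$n{\left(H \right)} = 8 + 8 H$ ($n{\left(H \right)} = 8 H + 8 = 8 + 8 H$)
$T = -36$ ($T = -31 - 5 = -36$)
$\frac{18649 - 30009}{-24617 + \left(-87 + 46\right) \left(n{\left(6 \right)} + T\right)} = \frac{18649 - 30009}{-24617 + \left(-87 + 46\right) \left(\left(8 + 8 \cdot 6\right) - 36\right)} = - \frac{11360}{-24617 - 41 \left(\left(8 + 48\right) - 36\right)} = - \frac{11360}{-24617 - 41 \left(56 - 36\right)} = - \frac{11360}{-24617 - 820} = - \frac{11360}{-25437} = \left(-11360\right) \left(- \frac{1}{25437}\right) = \frac{11360}{25437}$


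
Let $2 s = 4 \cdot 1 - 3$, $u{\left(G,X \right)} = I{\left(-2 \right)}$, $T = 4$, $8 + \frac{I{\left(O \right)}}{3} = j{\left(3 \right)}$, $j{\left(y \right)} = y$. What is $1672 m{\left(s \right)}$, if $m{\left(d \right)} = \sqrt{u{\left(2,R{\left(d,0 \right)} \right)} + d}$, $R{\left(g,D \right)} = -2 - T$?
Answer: $836 i \sqrt{58} \approx 6366.8 i$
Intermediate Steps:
$I{\left(O \right)} = -15$ ($I{\left(O \right)} = -24 + 3 \cdot 3 = -24 + 9 = -15$)
$R{\left(g,D \right)} = -6$ ($R{\left(g,D \right)} = -2 - 4 = -6$)
$u{\left(G,X \right)} = -15$
$s = \frac{1}{2}$ ($s = \frac{4 \cdot 1 - 3}{2} = \frac{4 - 3}{2} = \frac{1}{2} \cdot 1 = \frac{1}{2} \approx 0.5$)
$m{\left(d \right)} = \sqrt{-15 + d}$
$1672 m{\left(s \right)} = 1672 \sqrt{-15 + \frac{1}{2}} = 1672 \sqrt{- \frac{29}{2}} = 1672 \frac{i \sqrt{58}}{2} = 836 i \sqrt{58}$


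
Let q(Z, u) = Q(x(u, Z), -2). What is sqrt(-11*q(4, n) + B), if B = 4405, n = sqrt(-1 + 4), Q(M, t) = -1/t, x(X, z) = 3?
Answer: sqrt(17598)/2 ≈ 66.329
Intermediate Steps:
n = sqrt(3) ≈ 1.7320
q(Z, u) = 1/2 (q(Z, u) = -1/(-2) = -1*(-1/2) = 1/2)
sqrt(-11*q(4, n) + B) = sqrt(-11*1/2 + 4405) = sqrt(-11/2 + 4405) = sqrt(8799/2) = sqrt(17598)/2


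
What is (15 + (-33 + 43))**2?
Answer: 625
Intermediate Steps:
(15 + (-33 + 43))**2 = (15 + 10)**2 = 25**2 = 625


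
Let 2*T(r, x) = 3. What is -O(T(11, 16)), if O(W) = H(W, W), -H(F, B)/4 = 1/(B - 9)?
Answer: -8/15 ≈ -0.53333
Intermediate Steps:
H(F, B) = -4/(-9 + B) (H(F, B) = -4/(B - 9) = -4/(-9 + B))
T(r, x) = 3/2 (T(r, x) = (½)*3 = 3/2)
O(W) = -4/(-9 + W)
-O(T(11, 16)) = -(-4)/(-9 + 3/2) = -(-4)/(-15/2) = -(-4)*(-2)/15 = -1*8/15 = -8/15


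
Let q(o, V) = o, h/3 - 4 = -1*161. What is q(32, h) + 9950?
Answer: 9982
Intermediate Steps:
h = -471 (h = 12 + 3*(-1*161) = 12 + 3*(-161) = 12 - 483 = -471)
q(32, h) + 9950 = 32 + 9950 = 9982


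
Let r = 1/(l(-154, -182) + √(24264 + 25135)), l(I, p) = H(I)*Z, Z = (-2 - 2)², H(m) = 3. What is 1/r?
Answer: 48 + √49399 ≈ 270.26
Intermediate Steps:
Z = 16 (Z = (-4)² = 16)
l(I, p) = 48 (l(I, p) = 3*16 = 48)
r = 1/(48 + √49399) (r = 1/(48 + √(24264 + 25135)) = 1/(48 + √49399) ≈ 0.0037002)
1/r = 1/(-48/47095 + √49399/47095)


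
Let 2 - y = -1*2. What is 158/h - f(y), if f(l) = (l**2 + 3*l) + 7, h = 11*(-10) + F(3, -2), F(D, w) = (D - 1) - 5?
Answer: -4113/113 ≈ -36.398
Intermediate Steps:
y = 4 (y = 2 - (-1)*2 = 2 - 1*(-2) = 2 + 2 = 4)
F(D, w) = -6 + D (F(D, w) = (-1 + D) - 5 = -6 + D)
h = -113 (h = 11*(-10) + (-6 + 3) = -110 - 3 = -113)
f(l) = 7 + l**2 + 3*l
158/h - f(y) = 158/(-113) - (7 + 4**2 + 3*4) = 158*(-1/113) - (7 + 16 + 12) = -158/113 - 1*35 = -158/113 - 35 = -4113/113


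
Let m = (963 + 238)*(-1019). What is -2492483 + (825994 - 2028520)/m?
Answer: -3050346850051/1223819 ≈ -2.4925e+6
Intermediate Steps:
m = -1223819 (m = 1201*(-1019) = -1223819)
-2492483 + (825994 - 2028520)/m = -2492483 + (825994 - 2028520)/(-1223819) = -2492483 - 1202526*(-1/1223819) = -2492483 + 1202526/1223819 = -3050346850051/1223819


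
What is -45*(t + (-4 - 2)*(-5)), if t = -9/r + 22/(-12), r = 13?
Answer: -32145/26 ≈ -1236.3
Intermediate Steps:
t = -197/78 (t = -9/13 + 22/(-12) = -9*1/13 + 22*(-1/12) = -9/13 - 11/6 = -197/78 ≈ -2.5256)
-45*(t + (-4 - 2)*(-5)) = -45*(-197/78 + (-4 - 2)*(-5)) = -45*(-197/78 - 6*(-5)) = -45*(-197/78 + 30) = -45*2143/78 = -32145/26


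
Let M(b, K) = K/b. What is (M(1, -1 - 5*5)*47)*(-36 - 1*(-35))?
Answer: 1222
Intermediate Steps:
(M(1, -1 - 5*5)*47)*(-36 - 1*(-35)) = (((-1 - 5*5)/1)*47)*(-36 - 1*(-35)) = (((-1 - 25)*1)*47)*(-36 + 35) = (-26*1*47)*(-1) = -26*47*(-1) = -1222*(-1) = 1222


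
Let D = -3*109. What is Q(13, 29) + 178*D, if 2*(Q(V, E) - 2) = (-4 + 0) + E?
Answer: -116383/2 ≈ -58192.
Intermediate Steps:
D = -327
Q(V, E) = E/2 (Q(V, E) = 2 + ((-4 + 0) + E)/2 = 2 + (-4 + E)/2 = 2 + (-2 + E/2) = E/2)
Q(13, 29) + 178*D = (1/2)*29 + 178*(-327) = 29/2 - 58206 = -116383/2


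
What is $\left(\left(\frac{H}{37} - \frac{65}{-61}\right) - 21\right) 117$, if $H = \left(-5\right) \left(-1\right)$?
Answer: $- \frac{5228379}{2257} \approx -2316.5$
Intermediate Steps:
$H = 5$
$\left(\left(\frac{H}{37} - \frac{65}{-61}\right) - 21\right) 117 = \left(\left(\frac{5}{37} - \frac{65}{-61}\right) - 21\right) 117 = \left(\left(5 \cdot \frac{1}{37} - - \frac{65}{61}\right) - 21\right) 117 = \left(\left(\frac{5}{37} + \frac{65}{61}\right) - 21\right) 117 = \left(\frac{2710}{2257} - 21\right) 117 = \left(- \frac{44687}{2257}\right) 117 = - \frac{5228379}{2257}$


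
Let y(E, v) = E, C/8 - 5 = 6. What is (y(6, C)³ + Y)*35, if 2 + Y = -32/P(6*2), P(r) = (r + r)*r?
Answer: 67375/9 ≈ 7486.1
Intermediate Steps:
C = 88 (C = 40 + 8*6 = 40 + 48 = 88)
P(r) = 2*r² (P(r) = (2*r)*r = 2*r²)
Y = -19/9 (Y = -2 - 32/(2*(6*2)²) = -2 - 32/(2*12²) = -2 - 32/(2*144) = -2 - 32/288 = -2 - 32*1/288 = -2 - ⅑ = -19/9 ≈ -2.1111)
(y(6, C)³ + Y)*35 = (6³ - 19/9)*35 = (216 - 19/9)*35 = (1925/9)*35 = 67375/9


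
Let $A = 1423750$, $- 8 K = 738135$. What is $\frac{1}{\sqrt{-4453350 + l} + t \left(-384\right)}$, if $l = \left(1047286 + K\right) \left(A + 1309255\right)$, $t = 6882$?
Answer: $- \frac{21141504}{34989858199787} - \frac{2 \sqrt{41761081445930}}{34989858199787} \approx -9.736 \cdot 10^{-7}$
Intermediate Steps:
$K = - \frac{738135}{8}$ ($K = \left(- \frac{1}{8}\right) 738135 = - \frac{738135}{8} \approx -92267.0$)
$l = \frac{20880576349765}{8}$ ($l = \left(1047286 - \frac{738135}{8}\right) \left(1423750 + 1309255\right) = \frac{7640153}{8} \cdot 2733005 = \frac{20880576349765}{8} \approx 2.6101 \cdot 10^{12}$)
$\frac{1}{\sqrt{-4453350 + l} + t \left(-384\right)} = \frac{1}{\sqrt{-4453350 + \frac{20880576349765}{8}} + 6882 \left(-384\right)} = \frac{1}{\sqrt{\frac{20880540722965}{8}} - 2642688} = \frac{1}{\frac{\sqrt{41761081445930}}{4} - 2642688} = \frac{1}{-2642688 + \frac{\sqrt{41761081445930}}{4}}$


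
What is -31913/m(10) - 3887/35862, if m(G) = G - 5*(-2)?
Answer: -572270873/358620 ≈ -1595.8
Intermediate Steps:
m(G) = 10 + G (m(G) = G + 10 = 10 + G)
-31913/m(10) - 3887/35862 = -31913/(10 + 10) - 3887/35862 = -31913/20 - 3887*1/35862 = -31913*1/20 - 3887/35862 = -31913/20 - 3887/35862 = -572270873/358620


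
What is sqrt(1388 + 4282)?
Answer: 9*sqrt(70) ≈ 75.299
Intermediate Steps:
sqrt(1388 + 4282) = sqrt(5670) = 9*sqrt(70)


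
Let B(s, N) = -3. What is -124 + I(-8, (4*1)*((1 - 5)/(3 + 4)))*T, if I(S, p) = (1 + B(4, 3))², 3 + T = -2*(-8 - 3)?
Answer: -48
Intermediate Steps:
T = 19 (T = -3 - 2*(-8 - 3) = -3 - 2*(-11) = -3 + 22 = 19)
I(S, p) = 4 (I(S, p) = (1 - 3)² = (-2)² = 4)
-124 + I(-8, (4*1)*((1 - 5)/(3 + 4)))*T = -124 + 4*19 = -124 + 76 = -48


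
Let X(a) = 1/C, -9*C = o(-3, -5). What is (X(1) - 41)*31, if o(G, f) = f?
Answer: -6076/5 ≈ -1215.2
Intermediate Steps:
C = 5/9 (C = -1/9*(-5) = 5/9 ≈ 0.55556)
X(a) = 9/5 (X(a) = 1/(5/9) = 9/5)
(X(1) - 41)*31 = (9/5 - 41)*31 = -196/5*31 = -6076/5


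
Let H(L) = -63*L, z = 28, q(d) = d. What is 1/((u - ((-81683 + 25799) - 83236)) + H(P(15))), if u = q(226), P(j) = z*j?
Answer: 1/112886 ≈ 8.8585e-6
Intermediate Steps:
P(j) = 28*j
u = 226
1/((u - ((-81683 + 25799) - 83236)) + H(P(15))) = 1/((226 - ((-81683 + 25799) - 83236)) - 1764*15) = 1/((226 - (-55884 - 83236)) - 63*420) = 1/((226 - 1*(-139120)) - 26460) = 1/((226 + 139120) - 26460) = 1/(139346 - 26460) = 1/112886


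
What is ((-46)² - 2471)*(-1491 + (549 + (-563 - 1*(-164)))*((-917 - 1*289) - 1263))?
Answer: 132003555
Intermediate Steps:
((-46)² - 2471)*(-1491 + (549 + (-563 - 1*(-164)))*((-917 - 1*289) - 1263)) = (2116 - 2471)*(-1491 + (549 + (-563 + 164))*((-917 - 289) - 1263)) = -355*(-1491 + (549 - 399)*(-1206 - 1263)) = -355*(-1491 + 150*(-2469)) = -355*(-1491 - 370350) = -355*(-371841) = 132003555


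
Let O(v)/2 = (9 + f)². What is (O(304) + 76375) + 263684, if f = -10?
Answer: 340061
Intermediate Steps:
O(v) = 2 (O(v) = 2*(9 - 10)² = 2*(-1)² = 2*1 = 2)
(O(304) + 76375) + 263684 = (2 + 76375) + 263684 = 76377 + 263684 = 340061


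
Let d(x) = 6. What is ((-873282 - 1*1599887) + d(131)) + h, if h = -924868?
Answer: -3398031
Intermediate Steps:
((-873282 - 1*1599887) + d(131)) + h = ((-873282 - 1*1599887) + 6) - 924868 = ((-873282 - 1599887) + 6) - 924868 = (-2473169 + 6) - 924868 = -2473163 - 924868 = -3398031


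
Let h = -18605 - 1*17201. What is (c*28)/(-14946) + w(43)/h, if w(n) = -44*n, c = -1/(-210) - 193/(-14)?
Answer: 54194782/2006836785 ≈ 0.027005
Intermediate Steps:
c = 1448/105 (c = -1*(-1/210) - 193*(-1/14) = 1/210 + 193/14 = 1448/105 ≈ 13.790)
h = -35806 (h = -18605 - 17201 = -35806)
(c*28)/(-14946) + w(43)/h = ((1448/105)*28)/(-14946) - 44*43/(-35806) = (5792/15)*(-1/14946) - 1892*(-1/35806) = -2896/112095 + 946/17903 = 54194782/2006836785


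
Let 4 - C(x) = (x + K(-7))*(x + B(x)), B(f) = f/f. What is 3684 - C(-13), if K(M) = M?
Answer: 3920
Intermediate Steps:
B(f) = 1
C(x) = 4 - (1 + x)*(-7 + x) (C(x) = 4 - (x - 7)*(x + 1) = 4 - (-7 + x)*(1 + x) = 4 - (1 + x)*(-7 + x))
3684 - C(-13) = 3684 - (11 - 1*(-13)**2 + 6*(-13)) = 3684 - (11 - 1*169 - 78) = 3684 - (11 - 169 - 78) = 3684 - 1*(-236) = 3684 + 236 = 3920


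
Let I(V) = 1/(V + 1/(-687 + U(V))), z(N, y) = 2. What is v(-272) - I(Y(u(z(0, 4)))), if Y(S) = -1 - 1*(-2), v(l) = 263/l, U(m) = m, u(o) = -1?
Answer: -366747/186320 ≈ -1.9684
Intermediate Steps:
Y(S) = 1 (Y(S) = -1 + 2 = 1)
I(V) = 1/(V + 1/(-687 + V))
v(-272) - I(Y(u(z(0, 4)))) = 263/(-272) - (-687 + 1)/(1 + 1² - 687*1) = 263*(-1/272) - (-686)/(1 + 1 - 687) = -263/272 - (-686)/(-685) = -263/272 - (-1)*(-686)/685 = -263/272 - 1*686/685 = -263/272 - 686/685 = -366747/186320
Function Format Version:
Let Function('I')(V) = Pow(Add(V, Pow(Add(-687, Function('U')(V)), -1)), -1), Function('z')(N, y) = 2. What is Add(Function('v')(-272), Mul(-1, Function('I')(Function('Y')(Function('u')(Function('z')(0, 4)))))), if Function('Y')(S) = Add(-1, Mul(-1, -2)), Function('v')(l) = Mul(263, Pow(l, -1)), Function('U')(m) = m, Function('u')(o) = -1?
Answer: Rational(-366747, 186320) ≈ -1.9684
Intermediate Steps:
Function('Y')(S) = 1 (Function('Y')(S) = Add(-1, 2) = 1)
Function('I')(V) = Pow(Add(V, Pow(Add(-687, V), -1)), -1)
Add(Function('v')(-272), Mul(-1, Function('I')(Function('Y')(Function('u')(Function('z')(0, 4)))))) = Add(Mul(263, Pow(-272, -1)), Mul(-1, Mul(Pow(Add(1, Pow(1, 2), Mul(-687, 1)), -1), Add(-687, 1)))) = Add(Mul(263, Rational(-1, 272)), Mul(-1, Mul(Pow(Add(1, 1, -687), -1), -686))) = Add(Rational(-263, 272), Mul(-1, Mul(Pow(-685, -1), -686))) = Add(Rational(-263, 272), Mul(-1, Mul(Rational(-1, 685), -686))) = Add(Rational(-263, 272), Mul(-1, Rational(686, 685))) = Add(Rational(-263, 272), Rational(-686, 685)) = Rational(-366747, 186320)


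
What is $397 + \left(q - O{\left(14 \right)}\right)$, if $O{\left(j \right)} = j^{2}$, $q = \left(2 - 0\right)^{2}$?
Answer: $205$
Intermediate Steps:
$q = 4$ ($q = \left(2 + 0\right)^{2} = 2^{2} = 4$)
$397 + \left(q - O{\left(14 \right)}\right) = 397 + \left(4 - 14^{2}\right) = 397 + \left(4 - 196\right) = 397 - 192 = 205$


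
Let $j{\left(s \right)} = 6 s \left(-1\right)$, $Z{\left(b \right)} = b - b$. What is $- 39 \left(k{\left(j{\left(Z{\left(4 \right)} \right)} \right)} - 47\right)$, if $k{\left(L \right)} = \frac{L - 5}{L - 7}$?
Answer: $\frac{12636}{7} \approx 1805.1$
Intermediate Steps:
$Z{\left(b \right)} = 0$
$j{\left(s \right)} = - 6 s$
$k{\left(L \right)} = \frac{-5 + L}{-7 + L}$
$- 39 \left(k{\left(j{\left(Z{\left(4 \right)} \right)} \right)} - 47\right) = - 39 \left(\frac{-5 - 0}{-7 - 0} - 47\right) = - 39 \left(\frac{-5 + 0}{-7 + 0} - 47\right) = - 39 \left(\frac{1}{-7} \left(-5\right) - 47\right) = - 39 \left(\left(- \frac{1}{7}\right) \left(-5\right) - 47\right) = - 39 \left(\frac{5}{7} - 47\right) = \left(-39\right) \left(- \frac{324}{7}\right) = \frac{12636}{7}$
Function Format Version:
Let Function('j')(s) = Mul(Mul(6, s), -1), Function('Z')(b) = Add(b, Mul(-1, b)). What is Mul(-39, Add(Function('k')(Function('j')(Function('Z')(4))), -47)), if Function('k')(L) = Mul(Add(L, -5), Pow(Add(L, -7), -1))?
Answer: Rational(12636, 7) ≈ 1805.1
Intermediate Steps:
Function('Z')(b) = 0
Function('j')(s) = Mul(-6, s)
Function('k')(L) = Mul(Pow(Add(-7, L), -1), Add(-5, L)) (Function('k')(L) = Mul(Add(-5, L), Pow(Add(-7, L), -1)) = Mul(Pow(Add(-7, L), -1), Add(-5, L)))
Mul(-39, Add(Function('k')(Function('j')(Function('Z')(4))), -47)) = Mul(-39, Add(Mul(Pow(Add(-7, Mul(-6, 0)), -1), Add(-5, Mul(-6, 0))), -47)) = Mul(-39, Add(Mul(Pow(Add(-7, 0), -1), Add(-5, 0)), -47)) = Mul(-39, Add(Mul(Pow(-7, -1), -5), -47)) = Mul(-39, Add(Mul(Rational(-1, 7), -5), -47)) = Mul(-39, Add(Rational(5, 7), -47)) = Mul(-39, Rational(-324, 7)) = Rational(12636, 7)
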